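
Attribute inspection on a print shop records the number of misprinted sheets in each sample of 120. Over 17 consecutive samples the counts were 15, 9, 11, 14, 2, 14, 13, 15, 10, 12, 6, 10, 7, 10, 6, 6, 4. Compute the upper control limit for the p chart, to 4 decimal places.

p̄ = Σdᵢ / (k·n) = 164 / (17 × 120) = 0.08039
UCL = p̄ + 3·√(p̄(1−p̄)/n) = 0.08039 + 3 × √(0.08039×0.91961/120) = 0.08039 + 3 × 0.02482 = 0.15485

0.1549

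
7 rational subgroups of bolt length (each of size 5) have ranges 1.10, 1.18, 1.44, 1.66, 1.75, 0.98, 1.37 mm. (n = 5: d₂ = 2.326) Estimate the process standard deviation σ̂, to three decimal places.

R̄ = (1.10 + 1.18 + 1.44 + 1.66 + 1.75 + 0.98 + 1.37) / 7 = 1.3543
σ̂ = R̄ / d₂ = 1.3543 / 2.326 = 0.5822

0.582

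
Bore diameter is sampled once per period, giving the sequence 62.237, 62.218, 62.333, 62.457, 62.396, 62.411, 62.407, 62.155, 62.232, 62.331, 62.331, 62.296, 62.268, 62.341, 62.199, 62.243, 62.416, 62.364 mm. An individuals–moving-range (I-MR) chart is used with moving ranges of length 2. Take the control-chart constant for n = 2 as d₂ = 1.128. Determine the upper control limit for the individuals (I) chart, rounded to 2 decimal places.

X̄ = (62.237 + 62.218 + 62.333 + 62.457 + 62.396 + 62.411 + 62.407 + 62.155 + 62.232 + 62.331 + 62.331 + 62.296 + 62.268 + 62.341 + 62.199 + 62.243 + 62.416 + 62.364) / 18 = 62.3131
Moving ranges: 0.019, 0.115, 0.124, 0.061, 0.015, 0.004, 0.252, 0.077, 0.099, 0.000, 0.035, 0.028, 0.073, 0.142, 0.044, 0.173, 0.052; M̄R̄ = 1.3130 / 17 = 0.0772
UCL = X̄ + 3·M̄R̄/d₂ = 62.3131 + 3 × 0.0772 / 1.128 = 62.5185

62.52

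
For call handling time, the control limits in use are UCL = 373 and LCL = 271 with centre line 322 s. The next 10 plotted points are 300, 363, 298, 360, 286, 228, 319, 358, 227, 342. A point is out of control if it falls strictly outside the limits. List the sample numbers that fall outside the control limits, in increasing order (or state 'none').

6, 9

Compare each point to [271, 373]: sample 6 = 228 < LCL; sample 9 = 227 < LCL.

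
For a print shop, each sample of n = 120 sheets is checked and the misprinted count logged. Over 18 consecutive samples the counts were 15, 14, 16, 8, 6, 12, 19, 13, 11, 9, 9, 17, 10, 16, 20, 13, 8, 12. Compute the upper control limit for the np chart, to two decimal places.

22.76

p̄ = Σdᵢ / (k·n) = 228 / (18 × 120) = 0.10556
UCL = np̄ + 3·√(np̄(1−p̄)) = 12.6667 + 3 × √(12.6667×0.89444) = 12.6667 + 3 × 3.3660 = 22.7645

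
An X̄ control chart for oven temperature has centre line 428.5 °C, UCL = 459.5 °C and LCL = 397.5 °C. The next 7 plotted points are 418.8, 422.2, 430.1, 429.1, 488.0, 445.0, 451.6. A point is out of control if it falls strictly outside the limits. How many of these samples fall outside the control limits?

1

Compare each point to [397.5, 459.5]: sample 5 = 488.0 > UCL.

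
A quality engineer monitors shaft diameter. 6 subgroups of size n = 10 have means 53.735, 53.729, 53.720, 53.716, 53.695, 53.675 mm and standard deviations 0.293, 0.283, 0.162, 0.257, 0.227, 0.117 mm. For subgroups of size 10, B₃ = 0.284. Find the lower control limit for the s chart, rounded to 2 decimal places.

0.06

s̄ = (0.293 + 0.283 + 0.162 + 0.257 + 0.227 + 0.117) / 6 = 0.2232
LCL_s = B₃·s̄ = 0.284 × 0.2232 = 0.0634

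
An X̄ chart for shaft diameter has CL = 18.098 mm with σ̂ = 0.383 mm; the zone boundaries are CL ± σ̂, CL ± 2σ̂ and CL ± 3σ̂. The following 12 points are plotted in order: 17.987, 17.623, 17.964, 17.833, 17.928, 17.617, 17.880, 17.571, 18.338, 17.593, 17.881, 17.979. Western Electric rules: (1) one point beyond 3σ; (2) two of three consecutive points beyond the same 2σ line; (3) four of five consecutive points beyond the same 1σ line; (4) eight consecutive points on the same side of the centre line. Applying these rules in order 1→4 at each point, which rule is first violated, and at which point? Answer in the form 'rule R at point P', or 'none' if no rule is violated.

rule 4 at point 8

Zone of each point (C = within 1σ̂, B = 1σ̂–2σ̂, A = 2σ̂–3σ̂, * = beyond 3σ̂; sign = side of CL): 1:-C, 2:-B, 3:-C, 4:-C, 5:-C, 6:-B, 7:-C, 8:-B, 9:+C, 10:-B, 11:-C, 12:-C
Rule 4 (eight consecutive points on the same side of the centre line) is satisfied at point 8.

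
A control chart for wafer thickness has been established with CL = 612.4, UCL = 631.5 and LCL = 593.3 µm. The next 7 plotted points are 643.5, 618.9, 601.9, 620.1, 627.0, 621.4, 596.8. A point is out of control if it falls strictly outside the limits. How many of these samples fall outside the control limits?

1

Compare each point to [593.3, 631.5]: sample 1 = 643.5 > UCL.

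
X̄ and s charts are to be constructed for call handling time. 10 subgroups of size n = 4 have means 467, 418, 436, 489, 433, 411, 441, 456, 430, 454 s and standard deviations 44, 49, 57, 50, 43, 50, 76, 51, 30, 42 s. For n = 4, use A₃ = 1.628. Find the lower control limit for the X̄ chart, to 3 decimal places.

X̄̄ = (467 + 418 + 436 + 489 + 433 + 411 + 441 + 456 + 430 + 454) / 10 = 443.5000
s̄ = (44 + 49 + 57 + 50 + 43 + 50 + 76 + 51 + 30 + 42) / 10 = 49.2000
LCL = X̄̄ − A₃·s̄ = 443.5000 − 1.628 × 49.2000 = 363.4024

363.402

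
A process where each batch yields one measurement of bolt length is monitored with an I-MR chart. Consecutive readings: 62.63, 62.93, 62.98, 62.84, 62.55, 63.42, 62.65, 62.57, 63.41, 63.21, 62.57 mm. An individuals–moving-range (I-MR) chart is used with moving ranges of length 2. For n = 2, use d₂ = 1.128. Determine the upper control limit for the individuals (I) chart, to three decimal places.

63.999

X̄ = (62.63 + 62.93 + 62.98 + 62.84 + 62.55 + 63.42 + 62.65 + 62.57 + 63.41 + 63.21 + 62.57) / 11 = 62.8873
Moving ranges: 0.30, 0.05, 0.14, 0.29, 0.87, 0.77, 0.08, 0.84, 0.20, 0.64; M̄R̄ = 4.1800 / 10 = 0.4180
UCL = X̄ + 3·M̄R̄/d₂ = 62.8873 + 3 × 0.4180 / 1.128 = 63.9990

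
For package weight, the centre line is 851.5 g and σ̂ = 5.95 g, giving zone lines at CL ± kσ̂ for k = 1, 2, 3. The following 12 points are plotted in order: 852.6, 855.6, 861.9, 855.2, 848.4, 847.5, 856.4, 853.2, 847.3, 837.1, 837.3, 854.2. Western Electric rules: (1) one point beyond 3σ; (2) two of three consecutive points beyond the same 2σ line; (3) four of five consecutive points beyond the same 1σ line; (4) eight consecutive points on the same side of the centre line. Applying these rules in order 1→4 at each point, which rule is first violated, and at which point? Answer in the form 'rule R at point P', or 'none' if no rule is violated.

Zone of each point (C = within 1σ̂, B = 1σ̂–2σ̂, A = 2σ̂–3σ̂, * = beyond 3σ̂; sign = side of CL): 1:+C, 2:+C, 3:+B, 4:+C, 5:-C, 6:-C, 7:+C, 8:+C, 9:-C, 10:-A, 11:-A, 12:+C
Rule 2 (two of three consecutive points beyond the same 2σ limit) is satisfied at point 11.

rule 2 at point 11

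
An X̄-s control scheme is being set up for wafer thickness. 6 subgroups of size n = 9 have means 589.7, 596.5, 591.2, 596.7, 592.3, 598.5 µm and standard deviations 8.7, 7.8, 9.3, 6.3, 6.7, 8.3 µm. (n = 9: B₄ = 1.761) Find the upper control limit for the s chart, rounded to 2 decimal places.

13.82

s̄ = (8.7 + 7.8 + 9.3 + 6.3 + 6.7 + 8.3) / 6 = 7.8500
UCL_s = B₄·s̄ = 1.761 × 7.8500 = 13.8239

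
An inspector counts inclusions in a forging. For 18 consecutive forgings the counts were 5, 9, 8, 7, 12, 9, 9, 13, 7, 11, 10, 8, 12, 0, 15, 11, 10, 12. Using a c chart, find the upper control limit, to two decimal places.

18.50

c̄ = (5 + 9 + 8 + 7 + 12 + 9 + 9 + 13 + 7 + 11 + 10 + 8 + 12 + 0 + 15 + 11 + 10 + 12) / 18 = 168 / 18 = 9.3333
UCL = c̄ + 3√c̄ = 9.3333 + 3 × √9.3333 = 9.3333 + 3 × 3.0551 = 18.4985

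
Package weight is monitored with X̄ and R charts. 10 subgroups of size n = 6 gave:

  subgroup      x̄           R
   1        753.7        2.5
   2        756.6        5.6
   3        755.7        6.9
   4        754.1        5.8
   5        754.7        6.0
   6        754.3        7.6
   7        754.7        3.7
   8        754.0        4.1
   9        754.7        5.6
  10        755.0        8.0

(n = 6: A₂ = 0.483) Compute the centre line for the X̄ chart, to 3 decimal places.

754.750

X̄̄ = (753.7 + 756.6 + 755.7 + 754.1 + 754.7 + 754.3 + 754.7 + 754.0 + 754.7 + 755.0) / 10 = 7547.5000 / 10 = 754.7500
CL = X̄̄ = 754.7500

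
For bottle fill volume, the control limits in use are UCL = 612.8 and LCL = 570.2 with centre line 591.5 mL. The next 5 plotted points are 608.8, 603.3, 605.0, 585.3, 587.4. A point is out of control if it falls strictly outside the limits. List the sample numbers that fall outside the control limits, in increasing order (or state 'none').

All 5 points lie within [570.2, 612.8].

none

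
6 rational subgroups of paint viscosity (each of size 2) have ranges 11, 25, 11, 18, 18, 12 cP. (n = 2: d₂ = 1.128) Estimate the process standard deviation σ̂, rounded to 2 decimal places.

R̄ = (11 + 25 + 11 + 18 + 18 + 12) / 6 = 15.8333
σ̂ = R̄ / d₂ = 15.8333 / 1.128 = 14.0366

14.04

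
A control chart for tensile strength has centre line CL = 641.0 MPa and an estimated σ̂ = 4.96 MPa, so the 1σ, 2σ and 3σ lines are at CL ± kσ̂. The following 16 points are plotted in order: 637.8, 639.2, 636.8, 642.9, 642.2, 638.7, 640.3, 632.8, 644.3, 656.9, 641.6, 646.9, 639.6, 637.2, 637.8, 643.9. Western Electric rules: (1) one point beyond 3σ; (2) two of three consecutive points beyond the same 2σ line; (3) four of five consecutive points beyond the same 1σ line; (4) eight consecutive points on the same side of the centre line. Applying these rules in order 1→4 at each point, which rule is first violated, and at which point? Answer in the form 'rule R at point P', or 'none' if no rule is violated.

rule 1 at point 10

Zone of each point (C = within 1σ̂, B = 1σ̂–2σ̂, A = 2σ̂–3σ̂, * = beyond 3σ̂; sign = side of CL): 1:-C, 2:-C, 3:-C, 4:+C, 5:+C, 6:-C, 7:-C, 8:-B, 9:+C, 10:+*, 11:+C, 12:+B, 13:-C, 14:-C, 15:-C, 16:+C
Rule 1 (one point beyond the 3σ limits) is satisfied at point 10.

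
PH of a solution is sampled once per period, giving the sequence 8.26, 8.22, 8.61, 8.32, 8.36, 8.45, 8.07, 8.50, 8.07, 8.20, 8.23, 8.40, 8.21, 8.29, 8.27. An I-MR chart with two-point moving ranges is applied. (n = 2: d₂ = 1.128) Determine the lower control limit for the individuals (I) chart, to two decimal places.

X̄ = (8.26 + 8.22 + 8.61 + 8.32 + 8.36 + 8.45 + 8.07 + 8.50 + 8.07 + 8.20 + 8.23 + 8.40 + 8.21 + 8.29 + 8.27) / 15 = 8.2973
Moving ranges: 0.04, 0.39, 0.29, 0.04, 0.09, 0.38, 0.43, 0.43, 0.13, 0.03, 0.17, 0.19, 0.08, 0.02; M̄R̄ = 2.7100 / 14 = 0.1936
LCL = X̄ − 3·M̄R̄/d₂ = 8.2973 − 3 × 0.1936 / 1.128 = 7.7825

7.78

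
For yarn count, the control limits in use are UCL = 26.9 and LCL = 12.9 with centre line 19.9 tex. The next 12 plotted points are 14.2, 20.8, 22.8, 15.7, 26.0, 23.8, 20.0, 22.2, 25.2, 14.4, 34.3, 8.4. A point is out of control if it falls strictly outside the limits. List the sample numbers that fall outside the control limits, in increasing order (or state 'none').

11, 12

Compare each point to [12.9, 26.9]: sample 11 = 34.3 > UCL; sample 12 = 8.4 < LCL.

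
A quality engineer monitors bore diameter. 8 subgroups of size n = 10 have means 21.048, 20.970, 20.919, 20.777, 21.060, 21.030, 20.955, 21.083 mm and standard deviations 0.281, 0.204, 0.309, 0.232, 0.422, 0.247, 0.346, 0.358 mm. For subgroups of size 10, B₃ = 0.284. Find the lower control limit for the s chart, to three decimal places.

s̄ = (0.281 + 0.204 + 0.309 + 0.232 + 0.422 + 0.247 + 0.346 + 0.358) / 8 = 0.2999
LCL_s = B₃·s̄ = 0.284 × 0.2999 = 0.0852

0.085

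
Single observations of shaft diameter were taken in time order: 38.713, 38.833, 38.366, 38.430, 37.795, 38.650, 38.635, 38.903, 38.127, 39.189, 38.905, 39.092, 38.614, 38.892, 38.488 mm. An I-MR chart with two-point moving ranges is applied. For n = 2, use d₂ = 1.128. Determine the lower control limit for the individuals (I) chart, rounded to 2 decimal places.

37.52

X̄ = (38.713 + 38.833 + 38.366 + 38.430 + 37.795 + 38.650 + 38.635 + 38.903 + 38.127 + 39.189 + 38.905 + 39.092 + 38.614 + 38.892 + 38.488) / 15 = 38.6421
Moving ranges: 0.120, 0.467, 0.064, 0.635, 0.855, 0.015, 0.268, 0.776, 1.062, 0.284, 0.187, 0.478, 0.278, 0.404; M̄R̄ = 5.8930 / 14 = 0.4209
LCL = X̄ − 3·M̄R̄/d₂ = 38.6421 − 3 × 0.4209 / 1.128 = 37.5226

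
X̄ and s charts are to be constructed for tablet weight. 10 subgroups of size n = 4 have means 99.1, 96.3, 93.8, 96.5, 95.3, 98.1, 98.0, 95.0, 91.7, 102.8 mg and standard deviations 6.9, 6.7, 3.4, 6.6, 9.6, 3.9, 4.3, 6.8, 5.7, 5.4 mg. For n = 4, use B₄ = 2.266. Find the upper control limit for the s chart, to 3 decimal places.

s̄ = (6.9 + 6.7 + 3.4 + 6.6 + 9.6 + 3.9 + 4.3 + 6.8 + 5.7 + 5.4) / 10 = 5.9300
UCL_s = B₄·s̄ = 2.266 × 5.9300 = 13.4374

13.437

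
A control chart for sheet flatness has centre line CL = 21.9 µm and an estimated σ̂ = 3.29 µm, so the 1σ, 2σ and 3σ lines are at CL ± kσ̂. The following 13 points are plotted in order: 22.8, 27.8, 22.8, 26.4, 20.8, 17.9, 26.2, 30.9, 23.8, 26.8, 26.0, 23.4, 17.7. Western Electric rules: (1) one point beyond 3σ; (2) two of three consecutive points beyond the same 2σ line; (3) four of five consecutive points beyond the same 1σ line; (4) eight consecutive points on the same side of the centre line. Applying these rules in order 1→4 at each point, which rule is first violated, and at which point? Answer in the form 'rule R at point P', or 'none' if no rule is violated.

rule 3 at point 11

Zone of each point (C = within 1σ̂, B = 1σ̂–2σ̂, A = 2σ̂–3σ̂, * = beyond 3σ̂; sign = side of CL): 1:+C, 2:+B, 3:+C, 4:+B, 5:-C, 6:-B, 7:+B, 8:+A, 9:+C, 10:+B, 11:+B, 12:+C, 13:-B
Rule 3 (four of five consecutive points beyond the same 1σ limit) is satisfied at point 11.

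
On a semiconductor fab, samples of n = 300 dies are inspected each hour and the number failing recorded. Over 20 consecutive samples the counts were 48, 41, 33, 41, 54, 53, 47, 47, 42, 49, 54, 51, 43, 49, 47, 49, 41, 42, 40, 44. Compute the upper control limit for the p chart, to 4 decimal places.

p̄ = Σdᵢ / (k·n) = 915 / (20 × 300) = 0.15250
UCL = p̄ + 3·√(p̄(1−p̄)/n) = 0.15250 + 3 × √(0.15250×0.84750/300) = 0.15250 + 3 × 0.02076 = 0.21477

0.2148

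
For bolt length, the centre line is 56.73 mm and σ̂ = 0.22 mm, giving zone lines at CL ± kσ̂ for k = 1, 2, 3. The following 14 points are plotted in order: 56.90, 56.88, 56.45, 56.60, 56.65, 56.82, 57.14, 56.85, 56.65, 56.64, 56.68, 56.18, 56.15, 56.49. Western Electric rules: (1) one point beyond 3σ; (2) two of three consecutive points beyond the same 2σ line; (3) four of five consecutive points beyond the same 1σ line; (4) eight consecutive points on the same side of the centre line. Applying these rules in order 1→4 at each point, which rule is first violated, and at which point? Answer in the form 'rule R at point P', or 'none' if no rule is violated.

Zone of each point (C = within 1σ̂, B = 1σ̂–2σ̂, A = 2σ̂–3σ̂, * = beyond 3σ̂; sign = side of CL): 1:+C, 2:+C, 3:-B, 4:-C, 5:-C, 6:+C, 7:+B, 8:+C, 9:-C, 10:-C, 11:-C, 12:-A, 13:-A, 14:-B
Rule 2 (two of three consecutive points beyond the same 2σ limit) is satisfied at point 13.

rule 2 at point 13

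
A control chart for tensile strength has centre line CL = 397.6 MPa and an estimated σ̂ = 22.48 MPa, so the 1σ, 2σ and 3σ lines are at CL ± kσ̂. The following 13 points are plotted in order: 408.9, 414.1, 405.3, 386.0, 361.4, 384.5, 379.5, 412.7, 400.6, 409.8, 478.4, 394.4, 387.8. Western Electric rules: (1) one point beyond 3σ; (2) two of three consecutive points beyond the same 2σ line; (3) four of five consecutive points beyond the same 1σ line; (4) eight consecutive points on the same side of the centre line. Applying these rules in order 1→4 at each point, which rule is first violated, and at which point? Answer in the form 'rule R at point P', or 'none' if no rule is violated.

Zone of each point (C = within 1σ̂, B = 1σ̂–2σ̂, A = 2σ̂–3σ̂, * = beyond 3σ̂; sign = side of CL): 1:+C, 2:+C, 3:+C, 4:-C, 5:-B, 6:-C, 7:-C, 8:+C, 9:+C, 10:+C, 11:+*, 12:-C, 13:-C
Rule 1 (one point beyond the 3σ limits) is satisfied at point 11.

rule 1 at point 11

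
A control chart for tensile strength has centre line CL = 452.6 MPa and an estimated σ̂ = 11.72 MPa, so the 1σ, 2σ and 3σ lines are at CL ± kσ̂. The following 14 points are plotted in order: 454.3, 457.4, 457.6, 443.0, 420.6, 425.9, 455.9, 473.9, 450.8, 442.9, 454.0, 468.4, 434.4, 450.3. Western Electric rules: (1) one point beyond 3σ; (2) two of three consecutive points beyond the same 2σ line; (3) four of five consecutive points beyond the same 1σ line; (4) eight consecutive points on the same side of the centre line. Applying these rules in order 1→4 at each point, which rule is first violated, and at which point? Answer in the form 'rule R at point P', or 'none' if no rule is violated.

rule 2 at point 6

Zone of each point (C = within 1σ̂, B = 1σ̂–2σ̂, A = 2σ̂–3σ̂, * = beyond 3σ̂; sign = side of CL): 1:+C, 2:+C, 3:+C, 4:-C, 5:-A, 6:-A, 7:+C, 8:+B, 9:-C, 10:-C, 11:+C, 12:+B, 13:-B, 14:-C
Rule 2 (two of three consecutive points beyond the same 2σ limit) is satisfied at point 6.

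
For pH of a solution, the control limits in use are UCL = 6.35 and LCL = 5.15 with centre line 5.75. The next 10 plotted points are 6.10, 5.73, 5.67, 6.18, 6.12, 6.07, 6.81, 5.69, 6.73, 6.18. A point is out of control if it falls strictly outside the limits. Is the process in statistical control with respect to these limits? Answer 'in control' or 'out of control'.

out of control

Compare each point to [5.15, 6.35]: sample 7 = 6.81 > UCL; sample 9 = 6.73 > UCL.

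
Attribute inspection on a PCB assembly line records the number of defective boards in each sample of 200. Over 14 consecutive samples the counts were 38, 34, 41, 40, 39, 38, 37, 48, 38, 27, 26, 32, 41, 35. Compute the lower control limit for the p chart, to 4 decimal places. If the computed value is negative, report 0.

p̄ = Σdᵢ / (k·n) = 514 / (14 × 200) = 0.18357
LCL = p̄ − 3·√(p̄(1−p̄)/n) = 0.18357 − 3 × 0.02737 = 0.10145

0.1014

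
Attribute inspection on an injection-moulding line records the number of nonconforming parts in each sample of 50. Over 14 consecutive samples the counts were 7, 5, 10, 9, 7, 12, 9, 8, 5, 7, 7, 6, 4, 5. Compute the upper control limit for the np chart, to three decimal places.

14.668

p̄ = Σdᵢ / (k·n) = 101 / (14 × 50) = 0.14429
UCL = np̄ + 3·√(np̄(1−p̄)) = 7.2143 + 3 × √(7.2143×0.85571) = 7.2143 + 3 × 2.4846 = 14.6682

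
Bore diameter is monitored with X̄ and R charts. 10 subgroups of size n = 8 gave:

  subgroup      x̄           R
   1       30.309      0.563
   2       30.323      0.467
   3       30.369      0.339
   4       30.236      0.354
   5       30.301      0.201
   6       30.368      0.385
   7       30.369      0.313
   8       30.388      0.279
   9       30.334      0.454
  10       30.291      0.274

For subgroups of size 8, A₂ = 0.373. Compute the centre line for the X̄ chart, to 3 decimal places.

30.329

X̄̄ = (30.309 + 30.323 + 30.369 + 30.236 + 30.301 + 30.368 + 30.369 + 30.388 + 30.334 + 30.291) / 10 = 303.2880 / 10 = 30.3288
CL = X̄̄ = 30.3288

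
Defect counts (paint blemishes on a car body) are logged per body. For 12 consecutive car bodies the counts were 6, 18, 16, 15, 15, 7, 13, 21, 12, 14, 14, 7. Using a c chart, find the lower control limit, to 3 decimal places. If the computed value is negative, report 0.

c̄ = (6 + 18 + 16 + 15 + 15 + 7 + 13 + 21 + 12 + 14 + 14 + 7) / 12 = 158 / 12 = 13.1667
LCL = c̄ − 3√c̄ = 13.1667 − 3 × 3.6286 = 2.2809

2.281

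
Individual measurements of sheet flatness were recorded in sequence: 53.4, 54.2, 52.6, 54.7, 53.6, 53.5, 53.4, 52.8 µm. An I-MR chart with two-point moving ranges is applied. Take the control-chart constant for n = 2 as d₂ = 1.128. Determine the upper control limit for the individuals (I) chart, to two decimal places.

55.96

X̄ = (53.4 + 54.2 + 52.6 + 54.7 + 53.6 + 53.5 + 53.4 + 52.8) / 8 = 53.5250
Moving ranges: 0.8, 1.6, 2.1, 1.1, 0.1, 0.1, 0.6; M̄R̄ = 6.4000 / 7 = 0.9143
UCL = X̄ + 3·M̄R̄/d₂ = 53.5250 + 3 × 0.9143 / 1.128 = 55.9566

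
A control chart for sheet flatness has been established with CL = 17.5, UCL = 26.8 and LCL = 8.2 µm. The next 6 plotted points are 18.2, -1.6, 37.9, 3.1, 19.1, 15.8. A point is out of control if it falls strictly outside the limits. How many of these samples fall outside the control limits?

3

Compare each point to [8.2, 26.8]: sample 2 = -1.6 < LCL; sample 3 = 37.9 > UCL; sample 4 = 3.1 < LCL.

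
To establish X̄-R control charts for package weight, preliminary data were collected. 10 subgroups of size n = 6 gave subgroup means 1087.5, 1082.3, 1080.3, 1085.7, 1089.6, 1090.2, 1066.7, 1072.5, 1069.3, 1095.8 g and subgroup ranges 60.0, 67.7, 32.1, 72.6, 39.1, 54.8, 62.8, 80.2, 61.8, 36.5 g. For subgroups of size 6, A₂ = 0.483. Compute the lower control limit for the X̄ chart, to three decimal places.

X̄̄ = (1087.5 + 1082.3 + 1080.3 + 1085.7 + 1089.6 + 1090.2 + 1066.7 + 1072.5 + 1069.3 + 1095.8) / 10 = 10819.9000 / 10 = 1081.9900
R̄ = (60.0 + 67.7 + 32.1 + 72.6 + 39.1 + 54.8 + 62.8 + 80.2 + 61.8 + 36.5) / 10 = 567.6000 / 10 = 56.7600
LCL = X̄̄ − A₂·R̄ = 1081.9900 − 0.483 × 56.7600 = 1054.5749

1054.575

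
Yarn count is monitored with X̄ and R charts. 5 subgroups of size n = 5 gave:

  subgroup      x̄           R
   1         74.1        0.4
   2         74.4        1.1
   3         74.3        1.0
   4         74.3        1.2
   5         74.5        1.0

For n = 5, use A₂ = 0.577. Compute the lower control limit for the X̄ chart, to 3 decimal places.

73.778

X̄̄ = (74.1 + 74.4 + 74.3 + 74.3 + 74.5) / 5 = 371.6000 / 5 = 74.3200
R̄ = (0.4 + 1.1 + 1.0 + 1.2 + 1.0) / 5 = 4.7000 / 5 = 0.9400
LCL = X̄̄ − A₂·R̄ = 74.3200 − 0.577 × 0.9400 = 73.7776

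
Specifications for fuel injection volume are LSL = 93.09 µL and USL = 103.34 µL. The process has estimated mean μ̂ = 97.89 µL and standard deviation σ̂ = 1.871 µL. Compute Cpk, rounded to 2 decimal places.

0.86

Cpu = (USL − μ̂) / (3σ̂) = (103.34 − 97.89) / (3 × 1.871) = 0.9710; Cpl = (μ̂ − LSL) / (3σ̂) = (97.89 − 93.09) / (3 × 1.871) = 0.8552; Cpk = min(Cpu, Cpl) = 0.8552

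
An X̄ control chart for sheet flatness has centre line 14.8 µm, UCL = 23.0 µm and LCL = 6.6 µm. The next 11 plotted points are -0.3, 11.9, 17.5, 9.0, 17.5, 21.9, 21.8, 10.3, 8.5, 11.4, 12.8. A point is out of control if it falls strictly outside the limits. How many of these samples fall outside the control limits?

Compare each point to [6.6, 23.0]: sample 1 = -0.3 < LCL.

1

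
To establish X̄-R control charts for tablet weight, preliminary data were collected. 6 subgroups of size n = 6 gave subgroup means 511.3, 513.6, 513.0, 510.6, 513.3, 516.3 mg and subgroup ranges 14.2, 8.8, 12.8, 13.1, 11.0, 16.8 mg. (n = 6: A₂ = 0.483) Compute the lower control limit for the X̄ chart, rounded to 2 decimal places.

X̄̄ = (511.3 + 513.6 + 513.0 + 510.6 + 513.3 + 516.3) / 6 = 3078.1000 / 6 = 513.0167
R̄ = (14.2 + 8.8 + 12.8 + 13.1 + 11.0 + 16.8) / 6 = 76.7000 / 6 = 12.7833
LCL = X̄̄ − A₂·R̄ = 513.0167 − 0.483 × 12.7833 = 506.8423

506.84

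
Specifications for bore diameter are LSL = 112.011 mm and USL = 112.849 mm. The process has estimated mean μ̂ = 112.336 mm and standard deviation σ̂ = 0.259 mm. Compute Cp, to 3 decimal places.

0.539

Cp = (USL − LSL) / (6σ̂) = (112.849 − 112.011) / (6 × 0.259) = 0.8380 / 1.5540 = 0.5393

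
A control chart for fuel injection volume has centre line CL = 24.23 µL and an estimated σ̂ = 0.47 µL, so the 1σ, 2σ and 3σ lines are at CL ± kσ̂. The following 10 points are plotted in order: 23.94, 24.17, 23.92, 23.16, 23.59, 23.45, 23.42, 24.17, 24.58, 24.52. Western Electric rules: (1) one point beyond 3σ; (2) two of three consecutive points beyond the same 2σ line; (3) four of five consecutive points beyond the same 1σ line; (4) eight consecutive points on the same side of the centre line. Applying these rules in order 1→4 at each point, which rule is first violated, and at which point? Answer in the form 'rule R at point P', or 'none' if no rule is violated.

Zone of each point (C = within 1σ̂, B = 1σ̂–2σ̂, A = 2σ̂–3σ̂, * = beyond 3σ̂; sign = side of CL): 1:-C, 2:-C, 3:-C, 4:-A, 5:-B, 6:-B, 7:-B, 8:-C, 9:+C, 10:+C
Rule 3 (four of five consecutive points beyond the same 1σ limit) is satisfied at point 7.

rule 3 at point 7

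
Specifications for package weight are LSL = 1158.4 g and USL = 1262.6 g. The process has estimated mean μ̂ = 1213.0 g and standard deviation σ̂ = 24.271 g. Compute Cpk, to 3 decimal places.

Cpu = (USL − μ̂) / (3σ̂) = (1262.6 − 1213.0) / (3 × 24.271) = 0.6812; Cpl = (μ̂ − LSL) / (3σ̂) = (1213.0 − 1158.4) / (3 × 24.271) = 0.7499; Cpk = min(Cpu, Cpl) = 0.6812

0.681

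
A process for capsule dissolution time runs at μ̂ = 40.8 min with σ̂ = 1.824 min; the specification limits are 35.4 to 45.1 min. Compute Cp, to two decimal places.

Cp = (USL − LSL) / (6σ̂) = (45.1 − 35.4) / (6 × 1.824) = 9.7000 / 10.9440 = 0.8863

0.89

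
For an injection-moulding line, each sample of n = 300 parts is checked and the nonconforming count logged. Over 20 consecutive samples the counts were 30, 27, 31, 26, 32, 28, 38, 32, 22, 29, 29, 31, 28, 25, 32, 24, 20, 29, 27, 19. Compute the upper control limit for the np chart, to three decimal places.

p̄ = Σdᵢ / (k·n) = 559 / (20 × 300) = 0.09317
UCL = np̄ + 3·√(np̄(1−p̄)) = 27.9500 + 3 × √(27.9500×0.90683) = 27.9500 + 3 × 5.0345 = 43.0534

43.053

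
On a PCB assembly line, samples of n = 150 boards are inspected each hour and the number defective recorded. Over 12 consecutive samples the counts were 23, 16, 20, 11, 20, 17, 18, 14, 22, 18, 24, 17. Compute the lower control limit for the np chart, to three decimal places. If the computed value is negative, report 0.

6.299

p̄ = Σdᵢ / (k·n) = 220 / (12 × 150) = 0.12222
LCL = np̄ − 3·√(np̄(1−p̄)) = 18.3333 − 3 × 4.0116 = 6.2987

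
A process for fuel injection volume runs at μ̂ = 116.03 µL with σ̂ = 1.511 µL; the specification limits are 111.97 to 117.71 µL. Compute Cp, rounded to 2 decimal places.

Cp = (USL − LSL) / (6σ̂) = (117.71 − 111.97) / (6 × 1.511) = 5.7400 / 9.0660 = 0.6331

0.63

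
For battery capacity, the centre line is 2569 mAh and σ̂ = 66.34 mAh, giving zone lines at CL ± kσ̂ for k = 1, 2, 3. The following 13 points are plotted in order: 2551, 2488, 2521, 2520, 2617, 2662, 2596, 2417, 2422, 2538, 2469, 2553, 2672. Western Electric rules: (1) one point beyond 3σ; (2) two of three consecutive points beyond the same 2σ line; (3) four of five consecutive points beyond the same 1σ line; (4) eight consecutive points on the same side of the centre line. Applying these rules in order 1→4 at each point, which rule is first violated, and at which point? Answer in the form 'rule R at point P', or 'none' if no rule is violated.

rule 2 at point 9

Zone of each point (C = within 1σ̂, B = 1σ̂–2σ̂, A = 2σ̂–3σ̂, * = beyond 3σ̂; sign = side of CL): 1:-C, 2:-B, 3:-C, 4:-C, 5:+C, 6:+B, 7:+C, 8:-A, 9:-A, 10:-C, 11:-B, 12:-C, 13:+B
Rule 2 (two of three consecutive points beyond the same 2σ limit) is satisfied at point 9.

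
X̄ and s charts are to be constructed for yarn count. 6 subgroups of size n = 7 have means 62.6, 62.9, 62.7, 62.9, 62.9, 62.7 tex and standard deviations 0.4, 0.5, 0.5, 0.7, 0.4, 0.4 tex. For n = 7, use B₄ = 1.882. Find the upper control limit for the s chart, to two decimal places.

s̄ = (0.4 + 0.5 + 0.5 + 0.7 + 0.4 + 0.4) / 6 = 0.4833
UCL_s = B₄·s̄ = 1.882 × 0.4833 = 0.9096

0.91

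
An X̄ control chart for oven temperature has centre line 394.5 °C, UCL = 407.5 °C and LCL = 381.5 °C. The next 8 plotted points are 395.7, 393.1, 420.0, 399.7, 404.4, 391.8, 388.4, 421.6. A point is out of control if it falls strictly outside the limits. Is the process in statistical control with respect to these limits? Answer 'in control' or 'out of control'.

Compare each point to [381.5, 407.5]: sample 3 = 420.0 > UCL; sample 8 = 421.6 > UCL.

out of control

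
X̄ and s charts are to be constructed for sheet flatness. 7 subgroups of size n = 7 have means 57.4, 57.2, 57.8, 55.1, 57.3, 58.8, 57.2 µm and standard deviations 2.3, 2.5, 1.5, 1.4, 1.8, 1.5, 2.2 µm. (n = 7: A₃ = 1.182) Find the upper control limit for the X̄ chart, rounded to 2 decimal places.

X̄̄ = (57.4 + 57.2 + 57.8 + 55.1 + 57.3 + 58.8 + 57.2) / 7 = 57.2571
s̄ = (2.3 + 2.5 + 1.5 + 1.4 + 1.8 + 1.5 + 2.2) / 7 = 1.8857
UCL = X̄̄ + A₃·s̄ = 57.2571 + 1.182 × 1.8857 = 59.4861

59.49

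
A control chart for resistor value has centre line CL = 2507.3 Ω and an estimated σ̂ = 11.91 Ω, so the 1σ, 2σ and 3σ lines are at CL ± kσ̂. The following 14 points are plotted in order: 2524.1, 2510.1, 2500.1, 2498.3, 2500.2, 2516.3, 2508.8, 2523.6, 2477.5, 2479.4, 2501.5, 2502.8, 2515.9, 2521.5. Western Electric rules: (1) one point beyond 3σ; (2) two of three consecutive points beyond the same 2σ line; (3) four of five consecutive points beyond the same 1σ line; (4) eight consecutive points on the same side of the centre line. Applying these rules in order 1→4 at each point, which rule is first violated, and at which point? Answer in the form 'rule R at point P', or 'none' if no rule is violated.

rule 2 at point 10

Zone of each point (C = within 1σ̂, B = 1σ̂–2σ̂, A = 2σ̂–3σ̂, * = beyond 3σ̂; sign = side of CL): 1:+B, 2:+C, 3:-C, 4:-C, 5:-C, 6:+C, 7:+C, 8:+B, 9:-A, 10:-A, 11:-C, 12:-C, 13:+C, 14:+B
Rule 2 (two of three consecutive points beyond the same 2σ limit) is satisfied at point 10.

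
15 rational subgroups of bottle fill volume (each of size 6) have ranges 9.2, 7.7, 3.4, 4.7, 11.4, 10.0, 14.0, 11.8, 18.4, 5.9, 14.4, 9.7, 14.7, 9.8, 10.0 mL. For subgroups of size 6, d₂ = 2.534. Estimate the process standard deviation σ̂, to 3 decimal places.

4.081

R̄ = (9.2 + 7.7 + 3.4 + 4.7 + 11.4 + 10.0 + 14.0 + 11.8 + 18.4 + 5.9 + 14.4 + 9.7 + 14.7 + 9.8 + 10.0) / 15 = 10.3400
σ̂ = R̄ / d₂ = 10.3400 / 2.534 = 4.0805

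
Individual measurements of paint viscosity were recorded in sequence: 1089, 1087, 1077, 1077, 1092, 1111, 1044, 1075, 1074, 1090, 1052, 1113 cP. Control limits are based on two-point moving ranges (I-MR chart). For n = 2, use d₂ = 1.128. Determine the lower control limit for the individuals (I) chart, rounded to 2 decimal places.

1018.89

X̄ = (1089 + 1087 + 1077 + 1077 + 1092 + 1111 + 1044 + 1075 + 1074 + 1090 + 1052 + 1113) / 12 = 1081.7500
Moving ranges: 2, 10, 0, 15, 19, 67, 31, 1, 16, 38, 61; M̄R̄ = 260.0000 / 11 = 23.6364
LCL = X̄ − 3·M̄R̄/d₂ = 1081.7500 − 3 × 23.6364 / 1.128 = 1018.8873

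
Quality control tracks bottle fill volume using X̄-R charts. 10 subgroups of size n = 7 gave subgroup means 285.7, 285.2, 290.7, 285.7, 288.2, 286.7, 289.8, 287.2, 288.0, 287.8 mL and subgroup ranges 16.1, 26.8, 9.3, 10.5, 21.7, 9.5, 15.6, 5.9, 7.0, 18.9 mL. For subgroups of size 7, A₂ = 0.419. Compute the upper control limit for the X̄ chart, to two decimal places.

X̄̄ = (285.7 + 285.2 + 290.7 + 285.7 + 288.2 + 286.7 + 289.8 + 287.2 + 288.0 + 287.8) / 10 = 2875.0000 / 10 = 287.5000
R̄ = (16.1 + 26.8 + 9.3 + 10.5 + 21.7 + 9.5 + 15.6 + 5.9 + 7.0 + 18.9) / 10 = 141.3000 / 10 = 14.1300
UCL = X̄̄ + A₂·R̄ = 287.5000 + 0.419 × 14.1300 = 293.4205

293.42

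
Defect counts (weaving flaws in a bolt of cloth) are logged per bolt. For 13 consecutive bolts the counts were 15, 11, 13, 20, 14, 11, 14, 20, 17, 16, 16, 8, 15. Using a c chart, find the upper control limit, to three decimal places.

c̄ = (15 + 11 + 13 + 20 + 14 + 11 + 14 + 20 + 17 + 16 + 16 + 8 + 15) / 13 = 190 / 13 = 14.6154
UCL = c̄ + 3√c̄ = 14.6154 + 3 × √14.6154 = 14.6154 + 3 × 3.8230 = 26.0844

26.084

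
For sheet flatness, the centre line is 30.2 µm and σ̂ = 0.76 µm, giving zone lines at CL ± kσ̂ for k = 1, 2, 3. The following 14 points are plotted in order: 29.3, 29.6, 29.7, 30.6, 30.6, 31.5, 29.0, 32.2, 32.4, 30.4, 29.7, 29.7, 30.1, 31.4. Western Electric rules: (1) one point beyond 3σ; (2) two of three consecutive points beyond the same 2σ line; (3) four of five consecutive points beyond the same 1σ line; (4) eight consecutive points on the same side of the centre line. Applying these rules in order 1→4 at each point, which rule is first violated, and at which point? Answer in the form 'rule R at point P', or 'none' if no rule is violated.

rule 2 at point 9

Zone of each point (C = within 1σ̂, B = 1σ̂–2σ̂, A = 2σ̂–3σ̂, * = beyond 3σ̂; sign = side of CL): 1:-B, 2:-C, 3:-C, 4:+C, 5:+C, 6:+B, 7:-B, 8:+A, 9:+A, 10:+C, 11:-C, 12:-C, 13:-C, 14:+B
Rule 2 (two of three consecutive points beyond the same 2σ limit) is satisfied at point 9.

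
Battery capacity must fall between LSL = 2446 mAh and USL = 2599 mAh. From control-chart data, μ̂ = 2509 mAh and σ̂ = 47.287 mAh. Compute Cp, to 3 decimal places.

0.539

Cp = (USL − LSL) / (6σ̂) = (2599 − 2446) / (6 × 47.287) = 153.0000 / 283.7220 = 0.5393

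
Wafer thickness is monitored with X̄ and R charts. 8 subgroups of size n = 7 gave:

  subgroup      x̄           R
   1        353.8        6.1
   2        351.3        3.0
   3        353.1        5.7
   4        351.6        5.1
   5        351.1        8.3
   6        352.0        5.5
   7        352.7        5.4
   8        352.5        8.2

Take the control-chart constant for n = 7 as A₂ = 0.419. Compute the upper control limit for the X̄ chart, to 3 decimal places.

354.740

X̄̄ = (353.8 + 351.3 + 353.1 + 351.6 + 351.1 + 352.0 + 352.7 + 352.5) / 8 = 2818.1000 / 8 = 352.2625
R̄ = (6.1 + 3.0 + 5.7 + 5.1 + 8.3 + 5.5 + 5.4 + 8.2) / 8 = 47.3000 / 8 = 5.9125
UCL = X̄̄ + A₂·R̄ = 352.2625 + 0.419 × 5.9125 = 354.7398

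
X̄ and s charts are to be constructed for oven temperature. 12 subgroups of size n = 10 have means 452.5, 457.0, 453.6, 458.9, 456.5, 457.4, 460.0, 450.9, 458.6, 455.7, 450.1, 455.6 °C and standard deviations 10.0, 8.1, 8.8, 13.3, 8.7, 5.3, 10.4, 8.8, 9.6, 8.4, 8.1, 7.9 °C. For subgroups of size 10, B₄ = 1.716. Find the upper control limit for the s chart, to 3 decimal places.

15.358

s̄ = (10.0 + 8.1 + 8.8 + 13.3 + 8.7 + 5.3 + 10.4 + 8.8 + 9.6 + 8.4 + 8.1 + 7.9) / 12 = 8.9500
UCL_s = B₄·s̄ = 1.716 × 8.9500 = 15.3582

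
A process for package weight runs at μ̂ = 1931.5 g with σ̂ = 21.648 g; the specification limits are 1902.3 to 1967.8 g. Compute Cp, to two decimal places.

Cp = (USL − LSL) / (6σ̂) = (1967.8 − 1902.3) / (6 × 21.648) = 65.5000 / 129.8880 = 0.5043

0.50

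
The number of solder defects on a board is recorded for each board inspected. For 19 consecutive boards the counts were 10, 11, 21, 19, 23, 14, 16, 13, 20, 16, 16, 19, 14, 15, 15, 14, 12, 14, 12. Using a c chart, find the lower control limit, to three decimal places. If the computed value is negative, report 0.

3.673

c̄ = (10 + 11 + 21 + 19 + 23 + 14 + 16 + 13 + 20 + 16 + 16 + 19 + 14 + 15 + 15 + 14 + 12 + 14 + 12) / 19 = 294 / 19 = 15.4737
LCL = c̄ − 3√c̄ = 15.4737 − 3 × 3.9337 = 3.6727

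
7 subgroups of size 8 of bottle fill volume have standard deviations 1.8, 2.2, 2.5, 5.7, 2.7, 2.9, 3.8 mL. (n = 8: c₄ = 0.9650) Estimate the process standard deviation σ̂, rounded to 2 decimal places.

3.20

s̄ = (1.8 + 2.2 + 2.5 + 5.7 + 2.7 + 2.9 + 3.8) / 7 = 3.0857
σ̂ = s̄ / c₄ = 3.0857 / 0.9650 = 3.1976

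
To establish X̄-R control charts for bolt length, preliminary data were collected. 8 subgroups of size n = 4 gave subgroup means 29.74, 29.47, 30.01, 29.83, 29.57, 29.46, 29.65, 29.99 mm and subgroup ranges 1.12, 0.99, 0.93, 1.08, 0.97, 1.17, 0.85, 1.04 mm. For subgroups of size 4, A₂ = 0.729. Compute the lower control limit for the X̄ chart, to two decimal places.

X̄̄ = (29.74 + 29.47 + 30.01 + 29.83 + 29.57 + 29.46 + 29.65 + 29.99) / 8 = 237.7200 / 8 = 29.7150
R̄ = (1.12 + 0.99 + 0.93 + 1.08 + 0.97 + 1.17 + 0.85 + 1.04) / 8 = 8.1500 / 8 = 1.0188
LCL = X̄̄ − A₂·R̄ = 29.7150 − 0.729 × 1.0188 = 28.9723

28.97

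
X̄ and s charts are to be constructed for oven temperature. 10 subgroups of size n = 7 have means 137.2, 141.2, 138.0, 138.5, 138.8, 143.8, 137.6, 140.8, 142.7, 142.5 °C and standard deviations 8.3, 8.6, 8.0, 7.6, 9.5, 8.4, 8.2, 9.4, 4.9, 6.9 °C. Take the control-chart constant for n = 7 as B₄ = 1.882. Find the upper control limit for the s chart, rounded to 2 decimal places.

s̄ = (8.3 + 8.6 + 8.0 + 7.6 + 9.5 + 8.4 + 8.2 + 9.4 + 4.9 + 6.9) / 10 = 7.9800
UCL_s = B₄·s̄ = 1.882 × 7.9800 = 15.0184

15.02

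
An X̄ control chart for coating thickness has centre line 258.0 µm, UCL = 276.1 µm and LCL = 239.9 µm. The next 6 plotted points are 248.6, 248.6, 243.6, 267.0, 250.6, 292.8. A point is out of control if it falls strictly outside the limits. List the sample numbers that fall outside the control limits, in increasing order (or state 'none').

6

Compare each point to [239.9, 276.1]: sample 6 = 292.8 > UCL.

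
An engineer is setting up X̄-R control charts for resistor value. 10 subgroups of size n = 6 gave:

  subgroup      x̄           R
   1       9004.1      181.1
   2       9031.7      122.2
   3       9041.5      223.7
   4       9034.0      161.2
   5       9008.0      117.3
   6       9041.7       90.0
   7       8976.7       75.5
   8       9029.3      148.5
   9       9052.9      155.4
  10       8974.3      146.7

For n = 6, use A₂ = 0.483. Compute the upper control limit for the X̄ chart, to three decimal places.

X̄̄ = (9004.1 + 9031.7 + 9041.5 + 9034.0 + 9008.0 + 9041.7 + 8976.7 + 9029.3 + 9052.9 + 8974.3) / 10 = 90194.2000 / 10 = 9019.4200
R̄ = (181.1 + 122.2 + 223.7 + 161.2 + 117.3 + 90.0 + 75.5 + 148.5 + 155.4 + 146.7) / 10 = 1421.6000 / 10 = 142.1600
UCL = X̄̄ + A₂·R̄ = 9019.4200 + 0.483 × 142.1600 = 9088.0833

9088.083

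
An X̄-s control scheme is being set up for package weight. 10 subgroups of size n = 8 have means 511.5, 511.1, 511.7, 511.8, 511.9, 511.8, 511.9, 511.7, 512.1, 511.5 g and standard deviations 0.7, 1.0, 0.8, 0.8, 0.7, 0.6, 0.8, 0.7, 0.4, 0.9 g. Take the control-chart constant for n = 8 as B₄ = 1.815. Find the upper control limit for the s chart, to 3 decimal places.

1.343

s̄ = (0.7 + 1.0 + 0.8 + 0.8 + 0.7 + 0.6 + 0.8 + 0.7 + 0.4 + 0.9) / 10 = 0.7400
UCL_s = B₄·s̄ = 1.815 × 0.7400 = 1.3431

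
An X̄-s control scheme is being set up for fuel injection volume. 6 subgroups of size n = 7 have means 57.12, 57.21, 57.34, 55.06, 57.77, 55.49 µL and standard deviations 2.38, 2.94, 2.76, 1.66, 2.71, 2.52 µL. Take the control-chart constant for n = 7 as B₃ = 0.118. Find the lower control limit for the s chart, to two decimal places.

0.29

s̄ = (2.38 + 2.94 + 2.76 + 1.66 + 2.71 + 2.52) / 6 = 2.4950
LCL_s = B₃·s̄ = 0.118 × 2.4950 = 0.2944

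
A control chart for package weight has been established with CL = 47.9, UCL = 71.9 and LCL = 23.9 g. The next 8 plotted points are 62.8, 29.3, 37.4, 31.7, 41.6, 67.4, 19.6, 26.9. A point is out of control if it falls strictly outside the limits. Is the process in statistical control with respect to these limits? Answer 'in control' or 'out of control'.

Compare each point to [23.9, 71.9]: sample 7 = 19.6 < LCL.

out of control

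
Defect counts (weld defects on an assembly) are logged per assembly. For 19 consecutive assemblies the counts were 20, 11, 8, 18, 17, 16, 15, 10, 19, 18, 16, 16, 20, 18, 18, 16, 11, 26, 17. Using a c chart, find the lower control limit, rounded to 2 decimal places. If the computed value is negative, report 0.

c̄ = (20 + 11 + 8 + 18 + 17 + 16 + 15 + 10 + 19 + 18 + 16 + 16 + 20 + 18 + 18 + 16 + 11 + 26 + 17) / 19 = 310 / 19 = 16.3158
LCL = c̄ − 3√c̄ = 16.3158 − 3 × 4.0393 = 4.1979

4.20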